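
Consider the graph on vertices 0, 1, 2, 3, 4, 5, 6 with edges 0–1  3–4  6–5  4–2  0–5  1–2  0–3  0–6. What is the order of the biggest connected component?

7

Starting from 0 we can reach 0, 1, 2, 3, 4, 5, 6. That is one component of size 7.
The largest has 7 vertices.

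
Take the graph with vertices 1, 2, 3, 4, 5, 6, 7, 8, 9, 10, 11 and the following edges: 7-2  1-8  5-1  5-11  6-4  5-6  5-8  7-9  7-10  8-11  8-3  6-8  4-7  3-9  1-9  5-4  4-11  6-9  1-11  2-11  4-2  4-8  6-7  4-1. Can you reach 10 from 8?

From 8 we can reach 1, 2, 3, 4, 5, 6, 7, 8, 9, 10, 11, which includes 10.

Yes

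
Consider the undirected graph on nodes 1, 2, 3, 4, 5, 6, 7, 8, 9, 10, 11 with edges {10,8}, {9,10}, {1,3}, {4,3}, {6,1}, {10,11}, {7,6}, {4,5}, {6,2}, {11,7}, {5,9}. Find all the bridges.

The edges on the cycle 4-5-9-10-11-7-6-1-3-4 are not bridges since each lies on that cycle.
But removing 2—6 disconnects 2 from 6; removing 8—10 disconnects 8 from 10 — these are bridges.

10-8, 2-6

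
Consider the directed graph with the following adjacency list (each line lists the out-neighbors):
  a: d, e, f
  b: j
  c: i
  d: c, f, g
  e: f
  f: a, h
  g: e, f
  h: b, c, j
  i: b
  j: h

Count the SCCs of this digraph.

{b, c, h, i, j} are all mutually reachable — one SCC of size 5.
{a, d, e, f, g} are all mutually reachable — one SCC of size 5.
That gives 2 strongly connected components.

2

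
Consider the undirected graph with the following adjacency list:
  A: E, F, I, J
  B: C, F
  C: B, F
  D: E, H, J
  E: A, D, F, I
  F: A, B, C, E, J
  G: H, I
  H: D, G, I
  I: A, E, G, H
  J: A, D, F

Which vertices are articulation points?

Removing F increases the component count from 1 to 2, so F is a cut vertex.
By contrast removing E leaves 1 component; it is not a cut vertex. No other vertex is a cut vertex either.

F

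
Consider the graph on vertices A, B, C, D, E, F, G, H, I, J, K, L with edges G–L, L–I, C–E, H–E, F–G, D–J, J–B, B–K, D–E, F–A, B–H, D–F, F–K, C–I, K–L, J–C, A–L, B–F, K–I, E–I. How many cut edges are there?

0

The edges on the cycle B-F-G-L-K-B are not bridges since each lies on that cycle.
Every edge lies on some cycle, so there are no bridges.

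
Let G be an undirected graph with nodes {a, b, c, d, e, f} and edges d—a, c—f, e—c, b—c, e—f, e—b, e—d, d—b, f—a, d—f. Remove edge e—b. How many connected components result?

1

e and b are still connected via e-d-b, so the component count stays at 1.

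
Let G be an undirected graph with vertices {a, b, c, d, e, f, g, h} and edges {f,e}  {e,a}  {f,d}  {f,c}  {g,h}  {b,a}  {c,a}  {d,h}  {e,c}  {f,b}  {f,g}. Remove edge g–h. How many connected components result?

1

g and h are still connected via g-f-d-h, so the component count stays at 1.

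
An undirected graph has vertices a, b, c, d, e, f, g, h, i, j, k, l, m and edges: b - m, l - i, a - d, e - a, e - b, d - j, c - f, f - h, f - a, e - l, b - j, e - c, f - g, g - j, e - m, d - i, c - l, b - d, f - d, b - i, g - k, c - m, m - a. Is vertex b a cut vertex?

No

Deleting b leaves 1 component (was 1) (its neighbors d, e, i, j, m remain connected to each other), so b is not a cut vertex.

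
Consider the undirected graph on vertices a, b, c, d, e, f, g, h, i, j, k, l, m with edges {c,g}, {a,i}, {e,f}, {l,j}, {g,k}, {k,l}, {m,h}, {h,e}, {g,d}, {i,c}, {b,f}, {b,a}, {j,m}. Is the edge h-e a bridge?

After removing h-e, the path h-m-j-l-k-g-c-i-a-b-f-e still connects them, so the edge is not a bridge.

No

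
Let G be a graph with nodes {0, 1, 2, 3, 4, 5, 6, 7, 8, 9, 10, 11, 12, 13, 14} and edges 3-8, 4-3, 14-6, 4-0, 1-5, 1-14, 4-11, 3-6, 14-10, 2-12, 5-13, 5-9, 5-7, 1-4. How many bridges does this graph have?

9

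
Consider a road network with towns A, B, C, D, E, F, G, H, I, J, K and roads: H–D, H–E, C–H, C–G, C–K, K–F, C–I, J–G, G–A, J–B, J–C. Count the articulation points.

Removing C increases the component count from 1 to 4, so C is a cut vertex.
Removing G increases the component count from 1 to 2, so G is a cut vertex.
Removing H increases the component count from 1 to 3, so H is a cut vertex.
Likewise J, K are cut vertices.
By contrast removing E leaves 1 component; it is not a cut vertex. No other vertex is a cut vertex either.

5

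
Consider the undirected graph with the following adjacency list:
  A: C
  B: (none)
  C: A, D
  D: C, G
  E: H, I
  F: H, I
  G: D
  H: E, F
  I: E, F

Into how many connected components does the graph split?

3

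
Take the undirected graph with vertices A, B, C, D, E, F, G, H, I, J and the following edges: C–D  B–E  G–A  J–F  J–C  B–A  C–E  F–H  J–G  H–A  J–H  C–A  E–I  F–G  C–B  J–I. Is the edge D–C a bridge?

Removing D–C leaves no path between D and C: the component count goes from 1 to 2. So it is a bridge.

Yes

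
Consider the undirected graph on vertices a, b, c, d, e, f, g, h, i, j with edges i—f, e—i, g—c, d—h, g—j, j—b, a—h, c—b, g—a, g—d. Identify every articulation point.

g, i

Removing g increases the component count from 2 to 3, so g is a cut vertex.
Removing i increases the component count from 2 to 3, so i is a cut vertex.
By contrast removing h leaves 2 components; it is not a cut vertex. No other vertex is a cut vertex either.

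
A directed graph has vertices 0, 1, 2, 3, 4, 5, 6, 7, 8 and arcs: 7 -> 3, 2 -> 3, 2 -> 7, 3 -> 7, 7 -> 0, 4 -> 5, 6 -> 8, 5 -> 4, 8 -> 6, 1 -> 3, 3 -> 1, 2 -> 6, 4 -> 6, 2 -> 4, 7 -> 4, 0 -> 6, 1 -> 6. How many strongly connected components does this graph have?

5

{1, 3, 7} are all mutually reachable — one SCC of size 3.
{6, 8} are all mutually reachable — one SCC of size 2.
{4, 5} are all mutually reachable — one SCC of size 2.
{2} is an SCC by itself.
{0} is an SCC by itself.
That gives 5 strongly connected components.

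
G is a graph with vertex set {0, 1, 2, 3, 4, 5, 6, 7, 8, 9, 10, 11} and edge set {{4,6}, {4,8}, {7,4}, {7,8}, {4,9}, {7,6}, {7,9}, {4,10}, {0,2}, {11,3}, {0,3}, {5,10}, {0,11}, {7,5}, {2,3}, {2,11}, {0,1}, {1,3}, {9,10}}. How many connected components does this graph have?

Starting from 0 we can reach 0, 1, 2, 3, 11. That is one component of size 5.
Starting from 4 we can reach 4, 5, 6, 7, 8, 9, 10. That is one component of size 7.
Total: 2 components.

2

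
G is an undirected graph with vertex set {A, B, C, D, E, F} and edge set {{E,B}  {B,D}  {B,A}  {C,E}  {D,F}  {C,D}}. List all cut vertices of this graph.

Removing B increases the component count from 1 to 2, so B is a cut vertex.
Removing D increases the component count from 1 to 2, so D is a cut vertex.
By contrast removing E leaves 1 component; it is not a cut vertex. No other vertex is a cut vertex either.

B, D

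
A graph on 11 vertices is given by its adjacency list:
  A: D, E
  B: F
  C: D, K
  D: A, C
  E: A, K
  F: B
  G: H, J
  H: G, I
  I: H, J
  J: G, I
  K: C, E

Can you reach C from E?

From E we can reach A, C, D, E, K, which includes C.

Yes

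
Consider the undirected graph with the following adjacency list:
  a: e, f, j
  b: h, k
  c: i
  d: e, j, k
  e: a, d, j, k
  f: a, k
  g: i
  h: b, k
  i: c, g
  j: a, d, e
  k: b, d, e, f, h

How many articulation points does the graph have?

Removing i increases the component count from 2 to 3, so i is a cut vertex.
Removing k increases the component count from 2 to 3, so k is a cut vertex.
By contrast removing h leaves 2 components; it is not a cut vertex. No other vertex is a cut vertex either.

2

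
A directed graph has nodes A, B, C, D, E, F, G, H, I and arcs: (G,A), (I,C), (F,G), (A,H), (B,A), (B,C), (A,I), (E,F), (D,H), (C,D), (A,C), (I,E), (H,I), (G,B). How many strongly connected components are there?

{A, B, C, D, E, F, G, H, I} are all mutually reachable — one SCC of size 9.
That gives 1 strongly connected component.

1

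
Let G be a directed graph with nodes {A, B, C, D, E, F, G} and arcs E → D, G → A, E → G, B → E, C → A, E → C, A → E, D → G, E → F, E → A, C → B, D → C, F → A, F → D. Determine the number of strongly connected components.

{A, B, C, D, E, F, G} are all mutually reachable — one SCC of size 7.
That gives 1 strongly connected component.

1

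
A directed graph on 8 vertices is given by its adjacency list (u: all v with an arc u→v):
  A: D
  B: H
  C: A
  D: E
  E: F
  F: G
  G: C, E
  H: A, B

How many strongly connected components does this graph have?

{A, C, D, E, F, G} are all mutually reachable — one SCC of size 6.
{B, H} are all mutually reachable — one SCC of size 2.
That gives 2 strongly connected components.

2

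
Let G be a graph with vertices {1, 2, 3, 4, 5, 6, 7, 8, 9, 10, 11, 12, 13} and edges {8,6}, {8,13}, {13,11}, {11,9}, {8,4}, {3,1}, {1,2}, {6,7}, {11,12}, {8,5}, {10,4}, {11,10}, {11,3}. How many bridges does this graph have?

8

The edges on the cycle 8-13-11-10-4-8 are not bridges since each lies on that cycle.
But removing 9–11 disconnects 9 from 11; removing 6–7 disconnects 6 from 7; removing 11–12 disconnects 11 from 12; removing 11–3 disconnects 11 from 3 — these are bridges.
In total 8 edges are bridges.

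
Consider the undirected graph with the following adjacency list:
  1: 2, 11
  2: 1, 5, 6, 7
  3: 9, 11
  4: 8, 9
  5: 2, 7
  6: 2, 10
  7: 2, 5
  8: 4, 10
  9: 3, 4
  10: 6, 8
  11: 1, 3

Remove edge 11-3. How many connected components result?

11 and 3 are still connected via 11-1-2-6-10-8-4-9-3, so the component count stays at 1.

1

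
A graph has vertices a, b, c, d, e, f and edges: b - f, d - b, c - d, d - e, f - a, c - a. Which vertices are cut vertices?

Removing d increases the component count from 1 to 2, so d is a cut vertex.
By contrast removing f leaves 1 component; it is not a cut vertex. No other vertex is a cut vertex either.

d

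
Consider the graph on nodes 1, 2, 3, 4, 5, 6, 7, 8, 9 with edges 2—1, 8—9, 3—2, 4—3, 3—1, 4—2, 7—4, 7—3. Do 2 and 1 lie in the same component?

From 2 we can reach 1, 2, 3, 4, 7, which includes 1.

Yes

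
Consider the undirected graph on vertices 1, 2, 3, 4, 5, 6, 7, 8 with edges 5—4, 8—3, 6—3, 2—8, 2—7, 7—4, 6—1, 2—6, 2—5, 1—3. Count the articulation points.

1

Removing 2 increases the component count from 1 to 2, so 2 is a cut vertex.
By contrast removing 7 leaves 1 component; it is not a cut vertex. No other vertex is a cut vertex either.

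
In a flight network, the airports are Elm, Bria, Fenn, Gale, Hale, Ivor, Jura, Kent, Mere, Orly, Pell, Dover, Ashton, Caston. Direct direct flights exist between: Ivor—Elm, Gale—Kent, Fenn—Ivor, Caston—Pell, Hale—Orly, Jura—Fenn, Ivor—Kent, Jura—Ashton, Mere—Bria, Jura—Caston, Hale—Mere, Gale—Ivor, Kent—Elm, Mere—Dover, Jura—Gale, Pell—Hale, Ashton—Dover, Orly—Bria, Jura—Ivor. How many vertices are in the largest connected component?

Starting from Elm we can reach Elm, Bria, Fenn, Gale, Hale, Ivor, Jura, Kent, Mere, Orly, Pell, Dover, Ashton, Caston. That is one component of size 14.
The largest has 14 vertices.

14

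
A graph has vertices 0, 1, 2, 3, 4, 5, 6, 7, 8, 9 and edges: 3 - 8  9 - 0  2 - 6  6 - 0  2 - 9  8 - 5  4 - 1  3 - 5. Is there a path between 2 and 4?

No

The component containing 2 is {0, 2, 6, 9}, and 4 is not in it.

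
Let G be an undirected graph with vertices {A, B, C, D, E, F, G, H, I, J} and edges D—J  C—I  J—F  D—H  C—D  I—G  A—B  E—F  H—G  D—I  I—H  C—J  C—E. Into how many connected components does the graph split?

2

Starting from A we can reach A, B. That is one component of size 2.
Starting from C we can reach C, D, E, F, G, H, I, J. That is one component of size 8.
Total: 2 components.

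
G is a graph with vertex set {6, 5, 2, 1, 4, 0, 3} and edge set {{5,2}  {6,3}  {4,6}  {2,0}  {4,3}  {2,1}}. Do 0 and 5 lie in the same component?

Yes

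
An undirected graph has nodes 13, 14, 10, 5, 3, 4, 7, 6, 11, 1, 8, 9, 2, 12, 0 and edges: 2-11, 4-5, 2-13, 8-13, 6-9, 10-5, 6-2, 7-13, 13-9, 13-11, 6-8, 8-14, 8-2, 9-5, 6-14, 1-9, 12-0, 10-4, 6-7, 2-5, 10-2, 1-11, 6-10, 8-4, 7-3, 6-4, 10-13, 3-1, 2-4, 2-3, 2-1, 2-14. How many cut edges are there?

The edges on the cycle 6-8-13-10-6 are not bridges since each lies on that cycle.
But removing 12-0 disconnects 12 from 0 — this is a bridge.

1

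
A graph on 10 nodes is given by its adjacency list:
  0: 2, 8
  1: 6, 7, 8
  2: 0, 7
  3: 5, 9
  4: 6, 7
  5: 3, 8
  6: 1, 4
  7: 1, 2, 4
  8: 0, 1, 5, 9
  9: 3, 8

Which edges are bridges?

The edges on the cycle 8-9-3-5-8 are not bridges since each lies on that cycle.
Every edge lies on some cycle, so there are no bridges.

none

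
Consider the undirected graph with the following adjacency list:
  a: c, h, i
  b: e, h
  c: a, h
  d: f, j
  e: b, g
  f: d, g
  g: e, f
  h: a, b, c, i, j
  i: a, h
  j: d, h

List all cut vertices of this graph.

Removing h increases the component count from 1 to 2, so h is a cut vertex.
By contrast removing b leaves 1 component; it is not a cut vertex. No other vertex is a cut vertex either.

h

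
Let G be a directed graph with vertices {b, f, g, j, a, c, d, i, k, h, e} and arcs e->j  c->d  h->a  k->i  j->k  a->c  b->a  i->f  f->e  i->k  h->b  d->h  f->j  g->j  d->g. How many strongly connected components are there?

{e, f, i, j, k} are all mutually reachable — one SCC of size 5.
{a, b, c, d, h} are all mutually reachable — one SCC of size 5.
{g} is an SCC by itself.
That gives 3 strongly connected components.

3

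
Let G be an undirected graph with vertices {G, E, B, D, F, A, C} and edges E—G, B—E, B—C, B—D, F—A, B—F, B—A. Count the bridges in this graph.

4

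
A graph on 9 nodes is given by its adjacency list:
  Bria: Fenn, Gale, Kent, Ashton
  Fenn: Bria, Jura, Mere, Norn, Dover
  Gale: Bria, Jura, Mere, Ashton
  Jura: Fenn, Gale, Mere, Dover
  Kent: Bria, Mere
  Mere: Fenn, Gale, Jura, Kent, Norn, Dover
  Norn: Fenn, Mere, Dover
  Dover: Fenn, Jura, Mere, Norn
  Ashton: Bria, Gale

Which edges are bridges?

none

The edges on the cycle Bria-Fenn-Mere-Kent-Bria are not bridges since each lies on that cycle.
Every edge lies on some cycle, so there are no bridges.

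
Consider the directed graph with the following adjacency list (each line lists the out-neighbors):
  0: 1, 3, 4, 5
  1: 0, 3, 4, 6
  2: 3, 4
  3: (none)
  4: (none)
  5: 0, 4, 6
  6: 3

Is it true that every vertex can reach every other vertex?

There is no directed path from 1 to 2, so the graph is not strongly connected.

No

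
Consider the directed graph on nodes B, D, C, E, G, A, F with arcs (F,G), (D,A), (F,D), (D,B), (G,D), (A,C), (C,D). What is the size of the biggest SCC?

{A, C, D} are all mutually reachable — one SCC of size 3.
{E} is an SCC by itself.
{B} is an SCC by itself.
{F} is an SCC by itself.
{G} is an SCC by itself.
The largest has 3 vertices.

3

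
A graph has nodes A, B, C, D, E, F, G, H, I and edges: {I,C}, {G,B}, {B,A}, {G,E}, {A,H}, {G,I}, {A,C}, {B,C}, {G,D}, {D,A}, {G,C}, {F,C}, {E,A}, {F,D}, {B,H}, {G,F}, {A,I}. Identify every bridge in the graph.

none

The edges on the cycle G-E-A-B-G are not bridges since each lies on that cycle.
Every edge lies on some cycle, so there are no bridges.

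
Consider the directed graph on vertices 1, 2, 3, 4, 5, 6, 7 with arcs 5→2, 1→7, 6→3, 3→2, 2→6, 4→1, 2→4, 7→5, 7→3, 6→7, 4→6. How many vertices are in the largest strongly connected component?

7

{1, 2, 3, 4, 5, 6, 7} are all mutually reachable — one SCC of size 7.
The largest has 7 vertices.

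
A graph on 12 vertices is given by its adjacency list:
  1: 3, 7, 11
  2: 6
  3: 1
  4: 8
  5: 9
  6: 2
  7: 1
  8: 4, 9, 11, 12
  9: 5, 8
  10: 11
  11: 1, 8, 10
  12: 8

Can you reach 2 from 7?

No

The component containing 7 is {1, 3, 4, 5, 7, 8, 9, 10, 11, 12}, and 2 is not in it.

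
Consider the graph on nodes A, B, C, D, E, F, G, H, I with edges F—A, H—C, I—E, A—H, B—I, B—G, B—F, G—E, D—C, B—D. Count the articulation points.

Removing B increases the component count from 1 to 2, so B is a cut vertex.
By contrast removing H leaves 1 component; it is not a cut vertex. No other vertex is a cut vertex either.

1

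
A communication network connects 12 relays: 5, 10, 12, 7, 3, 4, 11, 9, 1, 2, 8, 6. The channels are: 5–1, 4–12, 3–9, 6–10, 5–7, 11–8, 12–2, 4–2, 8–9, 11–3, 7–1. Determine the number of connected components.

4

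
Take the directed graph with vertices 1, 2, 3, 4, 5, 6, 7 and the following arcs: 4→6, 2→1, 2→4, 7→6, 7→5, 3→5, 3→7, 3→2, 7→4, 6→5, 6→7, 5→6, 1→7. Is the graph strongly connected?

No

There is no directed path from 1 to 2, so the graph is not strongly connected.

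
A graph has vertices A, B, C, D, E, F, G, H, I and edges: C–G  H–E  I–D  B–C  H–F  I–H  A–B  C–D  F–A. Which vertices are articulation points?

Removing C increases the component count from 1 to 2, so C is a cut vertex.
Removing H increases the component count from 1 to 2, so H is a cut vertex.
By contrast removing F leaves 1 component; it is not a cut vertex. No other vertex is a cut vertex either.

C, H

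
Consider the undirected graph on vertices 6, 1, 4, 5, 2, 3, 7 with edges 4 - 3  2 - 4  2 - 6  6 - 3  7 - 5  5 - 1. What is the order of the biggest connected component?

Starting from 1 we can reach 1, 5, 7. That is one component of size 3.
Starting from 2 we can reach 2, 3, 4, 6. That is one component of size 4.
The largest has 4 vertices.

4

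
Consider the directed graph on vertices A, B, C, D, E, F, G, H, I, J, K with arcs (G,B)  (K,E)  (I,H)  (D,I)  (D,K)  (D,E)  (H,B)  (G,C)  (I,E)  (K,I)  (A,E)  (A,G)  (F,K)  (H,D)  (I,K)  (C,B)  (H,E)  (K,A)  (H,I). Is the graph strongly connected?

There is no directed path from F to J, so the graph is not strongly connected.

No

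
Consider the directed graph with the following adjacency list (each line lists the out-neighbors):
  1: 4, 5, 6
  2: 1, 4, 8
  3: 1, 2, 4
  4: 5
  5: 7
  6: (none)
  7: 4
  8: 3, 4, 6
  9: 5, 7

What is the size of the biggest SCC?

3

{2, 3, 8} are all mutually reachable — one SCC of size 3.
{4, 5, 7} are all mutually reachable — one SCC of size 3.
{9} is an SCC by itself.
{6} is an SCC by itself.
{1} is an SCC by itself.
The largest has 3 vertices.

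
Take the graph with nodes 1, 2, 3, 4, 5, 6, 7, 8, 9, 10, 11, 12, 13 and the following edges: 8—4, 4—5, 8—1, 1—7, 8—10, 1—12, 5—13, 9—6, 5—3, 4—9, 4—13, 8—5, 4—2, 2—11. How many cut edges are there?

The edges on the cycle 4-5-13-4 are not bridges since each lies on that cycle.
But removing 8—10 disconnects 8 from 10; removing 9—4 disconnects 9 from 4; removing 6—9 disconnects 6 from 9; removing 1—7 disconnects 1 from 7 — these are bridges.
In total 9 edges are bridges.

9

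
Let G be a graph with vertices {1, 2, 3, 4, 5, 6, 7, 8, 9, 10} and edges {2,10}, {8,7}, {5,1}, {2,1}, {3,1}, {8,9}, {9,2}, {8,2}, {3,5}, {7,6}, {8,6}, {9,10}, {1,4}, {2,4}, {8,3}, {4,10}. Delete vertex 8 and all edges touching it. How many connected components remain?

2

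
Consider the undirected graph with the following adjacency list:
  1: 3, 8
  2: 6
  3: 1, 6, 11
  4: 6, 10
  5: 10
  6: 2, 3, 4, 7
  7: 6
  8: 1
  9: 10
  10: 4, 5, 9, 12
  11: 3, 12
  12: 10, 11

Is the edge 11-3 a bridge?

After removing 11-3, the path 11-12-10-4-6-3 still connects them, so the edge is not a bridge.

No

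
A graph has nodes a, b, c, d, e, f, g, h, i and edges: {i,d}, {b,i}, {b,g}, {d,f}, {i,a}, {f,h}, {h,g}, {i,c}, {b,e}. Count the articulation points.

2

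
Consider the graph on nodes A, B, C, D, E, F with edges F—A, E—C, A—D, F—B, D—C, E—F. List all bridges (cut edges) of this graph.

The edges on the cycle E-F-A-D-C-E are not bridges since each lies on that cycle.
But removing F—B disconnects F from B — this is a bridge.

B-F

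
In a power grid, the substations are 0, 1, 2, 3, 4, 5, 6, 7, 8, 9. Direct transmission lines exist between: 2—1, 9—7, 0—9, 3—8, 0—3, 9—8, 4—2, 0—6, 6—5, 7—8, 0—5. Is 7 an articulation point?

Deleting 7 leaves 2 components (was 2), so 7 is not a cut vertex.

No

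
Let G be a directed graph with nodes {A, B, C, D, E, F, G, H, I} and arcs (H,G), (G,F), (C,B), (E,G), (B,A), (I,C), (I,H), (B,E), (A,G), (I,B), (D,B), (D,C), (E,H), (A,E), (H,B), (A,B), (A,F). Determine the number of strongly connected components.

6

{A, B, E, H} are all mutually reachable — one SCC of size 4.
{D} is an SCC by itself.
{I} is an SCC by itself.
{F} is an SCC by itself.
{C} is an SCC by itself.
(and 1 more singleton SCC)
That gives 6 strongly connected components.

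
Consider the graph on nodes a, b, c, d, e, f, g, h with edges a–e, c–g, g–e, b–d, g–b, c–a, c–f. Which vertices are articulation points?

Removing b increases the component count from 2 to 3, so b is a cut vertex.
Removing c increases the component count from 2 to 3, so c is a cut vertex.
Removing g increases the component count from 2 to 3, so g is a cut vertex.
By contrast removing d leaves 2 components; it is not a cut vertex. No other vertex is a cut vertex either.

b, c, g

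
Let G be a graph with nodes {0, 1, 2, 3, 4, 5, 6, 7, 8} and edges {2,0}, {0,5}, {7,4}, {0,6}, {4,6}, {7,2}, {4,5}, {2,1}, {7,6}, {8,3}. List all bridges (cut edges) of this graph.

The edges on the cycle 7-4-5-0-2-7 are not bridges since each lies on that cycle.
But removing 2—1 disconnects 2 from 1; removing 3—8 disconnects 3 from 8 — these are bridges.

1-2, 3-8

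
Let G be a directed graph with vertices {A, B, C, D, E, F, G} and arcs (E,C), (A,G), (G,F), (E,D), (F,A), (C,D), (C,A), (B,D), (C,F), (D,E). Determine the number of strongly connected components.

3

{C, D, E} are all mutually reachable — one SCC of size 3.
{A, F, G} are all mutually reachable — one SCC of size 3.
{B} is an SCC by itself.
That gives 3 strongly connected components.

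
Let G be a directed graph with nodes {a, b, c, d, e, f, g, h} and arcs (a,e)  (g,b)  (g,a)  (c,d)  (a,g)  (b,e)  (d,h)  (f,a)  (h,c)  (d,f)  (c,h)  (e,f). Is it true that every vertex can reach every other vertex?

There is no directed path from e to d, so the graph is not strongly connected.

No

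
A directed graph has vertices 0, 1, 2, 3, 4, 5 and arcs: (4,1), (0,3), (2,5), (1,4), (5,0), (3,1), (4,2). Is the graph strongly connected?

From 5 we can reach every vertex (0, 1, 2, 3, 4, 5), and every vertex can reach 5 (0, 1, 2, 3, 4, 5). So the whole graph is one strongly connected component.

Yes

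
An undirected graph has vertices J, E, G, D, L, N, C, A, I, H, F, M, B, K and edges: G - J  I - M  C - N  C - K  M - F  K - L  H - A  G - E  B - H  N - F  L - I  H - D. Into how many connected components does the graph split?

3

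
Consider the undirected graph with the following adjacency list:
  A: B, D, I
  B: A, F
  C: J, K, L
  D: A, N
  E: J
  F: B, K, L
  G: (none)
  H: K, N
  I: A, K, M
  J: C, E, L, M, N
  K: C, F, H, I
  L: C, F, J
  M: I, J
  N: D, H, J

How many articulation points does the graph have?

Removing J increases the component count from 2 to 3, so J is a cut vertex.
By contrast removing C leaves 2 components; it is not a cut vertex. No other vertex is a cut vertex either.

1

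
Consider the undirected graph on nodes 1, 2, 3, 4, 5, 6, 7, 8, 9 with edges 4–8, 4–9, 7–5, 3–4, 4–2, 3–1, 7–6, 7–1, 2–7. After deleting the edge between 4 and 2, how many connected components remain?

4 and 2 are still connected via 4-3-1-7-2, so the component count stays at 1.

1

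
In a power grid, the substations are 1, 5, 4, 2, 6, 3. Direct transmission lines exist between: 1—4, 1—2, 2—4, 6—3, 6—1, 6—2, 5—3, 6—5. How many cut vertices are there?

Removing 6 increases the component count from 1 to 2, so 6 is a cut vertex.
By contrast removing 1 leaves 1 component; it is not a cut vertex. No other vertex is a cut vertex either.

1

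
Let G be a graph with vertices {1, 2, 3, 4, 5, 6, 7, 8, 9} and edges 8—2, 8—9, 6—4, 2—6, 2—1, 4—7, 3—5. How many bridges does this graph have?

7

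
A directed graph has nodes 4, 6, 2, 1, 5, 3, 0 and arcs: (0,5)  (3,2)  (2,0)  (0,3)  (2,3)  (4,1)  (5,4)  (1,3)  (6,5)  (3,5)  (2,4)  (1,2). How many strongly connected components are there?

2

{0, 1, 2, 3, 4, 5} are all mutually reachable — one SCC of size 6.
{6} is an SCC by itself.
That gives 2 strongly connected components.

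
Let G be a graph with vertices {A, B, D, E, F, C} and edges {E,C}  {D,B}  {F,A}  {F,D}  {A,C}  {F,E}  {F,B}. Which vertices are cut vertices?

F

Removing F increases the component count from 1 to 2, so F is a cut vertex.
By contrast removing D leaves 1 component; it is not a cut vertex. No other vertex is a cut vertex either.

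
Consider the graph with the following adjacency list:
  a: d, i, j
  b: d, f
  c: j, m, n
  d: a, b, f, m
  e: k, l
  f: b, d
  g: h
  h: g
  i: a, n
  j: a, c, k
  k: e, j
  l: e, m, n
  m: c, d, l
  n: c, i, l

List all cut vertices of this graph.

d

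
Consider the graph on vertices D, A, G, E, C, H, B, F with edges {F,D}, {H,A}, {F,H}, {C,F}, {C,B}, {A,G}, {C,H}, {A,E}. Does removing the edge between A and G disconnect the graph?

Yes

Removing A—G leaves no path between A and G: the component count goes from 1 to 2. So it is a bridge.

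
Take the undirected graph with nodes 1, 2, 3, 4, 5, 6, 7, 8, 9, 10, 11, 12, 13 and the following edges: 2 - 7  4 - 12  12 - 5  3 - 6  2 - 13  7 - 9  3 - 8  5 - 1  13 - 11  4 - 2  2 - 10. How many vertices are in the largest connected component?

Starting from 3 we can reach 3, 6, 8. That is one component of size 3.
Starting from 1 we can reach 1, 2, 4, 5, 7, 9, 10, 11, 12, 13. That is one component of size 10.
The largest has 10 vertices.

10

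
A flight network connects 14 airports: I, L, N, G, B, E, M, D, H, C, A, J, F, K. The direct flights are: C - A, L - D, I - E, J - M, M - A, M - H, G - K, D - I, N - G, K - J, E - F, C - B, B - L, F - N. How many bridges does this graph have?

1

The edges on the cycle C-B-L-D-I-E-F-N-G-K-J-M-A-C are not bridges since each lies on that cycle.
But removing M - H disconnects M from H — this is a bridge.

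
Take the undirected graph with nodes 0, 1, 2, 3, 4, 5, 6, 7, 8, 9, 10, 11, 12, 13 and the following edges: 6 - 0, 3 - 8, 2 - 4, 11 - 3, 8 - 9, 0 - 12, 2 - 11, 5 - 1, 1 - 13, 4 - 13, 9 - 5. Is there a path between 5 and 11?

Yes

From 5 we can reach 1, 2, 3, 4, 5, 8, 9, 11, 13, which includes 11.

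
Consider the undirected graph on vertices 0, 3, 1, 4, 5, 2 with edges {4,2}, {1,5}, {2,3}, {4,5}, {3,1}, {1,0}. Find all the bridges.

0-1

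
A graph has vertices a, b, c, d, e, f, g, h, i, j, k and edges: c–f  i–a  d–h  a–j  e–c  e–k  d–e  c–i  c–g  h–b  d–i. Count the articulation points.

Removing a increases the component count from 1 to 2, so a is a cut vertex.
Removing c increases the component count from 1 to 3, so c is a cut vertex.
Removing d increases the component count from 1 to 2, so d is a cut vertex.
Likewise e, h, i are cut vertices.
By contrast removing k leaves 1 component; it is not a cut vertex. No other vertex is a cut vertex either.

6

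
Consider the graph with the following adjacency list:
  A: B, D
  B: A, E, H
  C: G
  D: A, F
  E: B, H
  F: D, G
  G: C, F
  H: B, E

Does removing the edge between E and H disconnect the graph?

After removing E-H, the path E-B-H still connects them, so the edge is not a bridge.

No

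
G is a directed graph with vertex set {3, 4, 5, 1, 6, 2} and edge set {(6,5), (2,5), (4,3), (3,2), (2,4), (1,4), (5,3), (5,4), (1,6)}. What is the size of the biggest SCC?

4

{2, 3, 4, 5} are all mutually reachable — one SCC of size 4.
{1} is an SCC by itself.
{6} is an SCC by itself.
The largest has 4 vertices.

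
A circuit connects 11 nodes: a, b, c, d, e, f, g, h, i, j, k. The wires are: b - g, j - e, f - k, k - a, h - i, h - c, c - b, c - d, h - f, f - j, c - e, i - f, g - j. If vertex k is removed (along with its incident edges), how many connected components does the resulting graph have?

With k gone, the remaining components are: {a}; {b, c, d, e, f, g, h, i, j}.
That is 2 components.

2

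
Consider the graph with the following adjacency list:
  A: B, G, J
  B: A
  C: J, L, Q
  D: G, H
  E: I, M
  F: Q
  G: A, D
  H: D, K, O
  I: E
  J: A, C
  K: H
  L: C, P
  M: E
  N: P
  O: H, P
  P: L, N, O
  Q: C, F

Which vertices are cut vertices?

A, C, E, H, P, Q

Removing A increases the component count from 2 to 3, so A is a cut vertex.
Removing C increases the component count from 2 to 3, so C is a cut vertex.
Removing E increases the component count from 2 to 3, so E is a cut vertex.
Likewise H, P, Q are cut vertices.
By contrast removing F leaves 2 components; it is not a cut vertex. No other vertex is a cut vertex either.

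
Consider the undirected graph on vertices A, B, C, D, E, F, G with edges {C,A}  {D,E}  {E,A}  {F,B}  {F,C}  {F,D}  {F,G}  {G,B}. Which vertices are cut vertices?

F

Removing F increases the component count from 1 to 2, so F is a cut vertex.
By contrast removing C leaves 1 component; it is not a cut vertex. No other vertex is a cut vertex either.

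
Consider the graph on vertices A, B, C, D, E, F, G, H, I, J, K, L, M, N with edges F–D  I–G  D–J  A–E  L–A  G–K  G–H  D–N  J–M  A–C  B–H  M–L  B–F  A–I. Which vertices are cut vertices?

A, D, G

Removing A increases the component count from 1 to 3, so A is a cut vertex.
Removing D increases the component count from 1 to 2, so D is a cut vertex.
Removing G increases the component count from 1 to 2, so G is a cut vertex.
By contrast removing H leaves 1 component; it is not a cut vertex. No other vertex is a cut vertex either.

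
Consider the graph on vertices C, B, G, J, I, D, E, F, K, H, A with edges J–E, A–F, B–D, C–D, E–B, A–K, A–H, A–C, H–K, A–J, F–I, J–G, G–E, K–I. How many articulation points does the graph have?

Removing A increases the component count from 1 to 2, so A is a cut vertex.
By contrast removing J leaves 1 component; it is not a cut vertex. No other vertex is a cut vertex either.

1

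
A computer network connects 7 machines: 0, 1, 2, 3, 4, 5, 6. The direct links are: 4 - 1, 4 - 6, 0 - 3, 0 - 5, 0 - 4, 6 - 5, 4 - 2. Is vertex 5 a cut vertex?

Deleting 5 leaves 1 component (was 1) (its neighbors 0, 6 remain connected to each other), so 5 is not a cut vertex.

No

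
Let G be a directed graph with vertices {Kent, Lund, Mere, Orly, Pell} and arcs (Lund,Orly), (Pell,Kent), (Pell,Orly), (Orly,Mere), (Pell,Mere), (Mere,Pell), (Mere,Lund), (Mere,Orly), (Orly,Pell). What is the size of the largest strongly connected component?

4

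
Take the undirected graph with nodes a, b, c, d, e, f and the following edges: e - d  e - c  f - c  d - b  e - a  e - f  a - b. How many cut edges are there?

0

The edges on the cycle e-f-c-e are not bridges since each lies on that cycle.
Every edge lies on some cycle, so there are no bridges.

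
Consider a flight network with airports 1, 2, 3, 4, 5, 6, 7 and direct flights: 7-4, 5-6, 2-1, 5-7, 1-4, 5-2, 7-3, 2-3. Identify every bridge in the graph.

5-6

The edges on the cycle 5-2-1-4-7-5 are not bridges since each lies on that cycle.
But removing 5-6 disconnects 5 from 6 — this is a bridge.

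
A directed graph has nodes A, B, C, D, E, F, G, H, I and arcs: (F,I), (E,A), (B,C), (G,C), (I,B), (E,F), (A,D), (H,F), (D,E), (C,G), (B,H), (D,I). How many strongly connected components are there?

3

{B, F, H, I} are all mutually reachable — one SCC of size 4.
{A, D, E} are all mutually reachable — one SCC of size 3.
{C, G} are all mutually reachable — one SCC of size 2.
That gives 3 strongly connected components.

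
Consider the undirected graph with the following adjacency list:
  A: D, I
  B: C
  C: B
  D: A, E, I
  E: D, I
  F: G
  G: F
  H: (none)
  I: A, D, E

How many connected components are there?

H is isolated — a component by itself.
Starting from B we can reach B, C. That is one component of size 2.
Starting from F we can reach F, G. That is one component of size 2.
Starting from A we can reach A, D, E, I. That is one component of size 4.
Total: 4 components.

4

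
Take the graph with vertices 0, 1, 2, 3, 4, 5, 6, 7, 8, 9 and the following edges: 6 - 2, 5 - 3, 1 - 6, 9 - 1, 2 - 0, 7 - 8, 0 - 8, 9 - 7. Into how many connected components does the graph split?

4 is isolated — a component by itself.
Starting from 3 we can reach 3, 5. That is one component of size 2.
Starting from 0 we can reach 0, 1, 2, 6, 7, 8, 9. That is one component of size 7.
Total: 3 components.

3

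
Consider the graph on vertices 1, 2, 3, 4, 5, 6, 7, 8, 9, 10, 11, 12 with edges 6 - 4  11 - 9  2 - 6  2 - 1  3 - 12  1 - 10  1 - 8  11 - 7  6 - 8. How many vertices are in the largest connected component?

5 is isolated — a component by itself.
Starting from 3 we can reach 3, 12. That is one component of size 2.
Starting from 7 we can reach 7, 9, 11. That is one component of size 3.
Starting from 1 we can reach 1, 2, 4, 6, 8, 10. That is one component of size 6.
The largest has 6 vertices.

6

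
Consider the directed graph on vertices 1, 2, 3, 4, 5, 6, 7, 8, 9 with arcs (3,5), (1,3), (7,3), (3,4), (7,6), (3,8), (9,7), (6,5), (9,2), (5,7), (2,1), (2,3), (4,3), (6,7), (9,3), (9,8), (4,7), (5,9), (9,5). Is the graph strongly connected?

No

There is no directed path from 8 to 9, so the graph is not strongly connected.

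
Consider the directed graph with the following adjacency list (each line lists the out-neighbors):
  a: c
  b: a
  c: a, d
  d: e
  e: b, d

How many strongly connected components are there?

{a, b, c, d, e} are all mutually reachable — one SCC of size 5.
That gives 1 strongly connected component.

1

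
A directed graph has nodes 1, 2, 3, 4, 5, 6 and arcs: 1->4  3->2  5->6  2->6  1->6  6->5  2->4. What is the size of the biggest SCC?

{5, 6} are all mutually reachable — one SCC of size 2.
{2} is an SCC by itself.
{4} is an SCC by itself.
{3} is an SCC by itself.
{1} is an SCC by itself.
The largest has 2 vertices.

2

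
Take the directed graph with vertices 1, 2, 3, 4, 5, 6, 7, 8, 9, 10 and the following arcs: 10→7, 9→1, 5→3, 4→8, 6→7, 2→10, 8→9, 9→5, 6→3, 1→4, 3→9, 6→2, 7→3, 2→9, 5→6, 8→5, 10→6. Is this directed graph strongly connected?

From 8 we can reach every vertex (1, 2, 3, 4, 5, 6, 7, 8, 9, 10), and every vertex can reach 8 (1, 2, 3, 4, 5, 6, 7, 8, 9, 10). So the whole graph is one strongly connected component.

Yes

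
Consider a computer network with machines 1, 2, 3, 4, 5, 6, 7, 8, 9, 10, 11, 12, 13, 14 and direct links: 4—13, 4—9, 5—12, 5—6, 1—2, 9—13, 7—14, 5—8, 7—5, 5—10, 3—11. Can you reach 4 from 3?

No

The component containing 3 is {3, 11}, and 4 is not in it.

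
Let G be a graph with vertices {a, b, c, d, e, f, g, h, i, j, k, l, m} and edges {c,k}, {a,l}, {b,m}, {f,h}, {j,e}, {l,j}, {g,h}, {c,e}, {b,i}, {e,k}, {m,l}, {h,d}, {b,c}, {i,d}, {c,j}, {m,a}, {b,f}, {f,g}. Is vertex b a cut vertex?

Deleting b raises the number of components from 1 to 2, so b is a cut vertex.

Yes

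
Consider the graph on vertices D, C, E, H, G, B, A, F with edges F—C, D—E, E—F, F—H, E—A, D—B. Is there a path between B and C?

Yes

From B we can reach A, B, C, D, E, F, H, which includes C.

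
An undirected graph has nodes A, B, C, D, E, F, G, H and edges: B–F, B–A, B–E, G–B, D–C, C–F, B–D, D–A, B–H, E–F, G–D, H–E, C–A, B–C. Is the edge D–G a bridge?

No

After removing D–G, the path D-B-G still connects them, so the edge is not a bridge.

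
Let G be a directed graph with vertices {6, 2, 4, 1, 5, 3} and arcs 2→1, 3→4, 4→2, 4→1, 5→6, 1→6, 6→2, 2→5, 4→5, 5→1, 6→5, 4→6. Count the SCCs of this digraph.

3

{1, 2, 5, 6} are all mutually reachable — one SCC of size 4.
{4} is an SCC by itself.
{3} is an SCC by itself.
That gives 3 strongly connected components.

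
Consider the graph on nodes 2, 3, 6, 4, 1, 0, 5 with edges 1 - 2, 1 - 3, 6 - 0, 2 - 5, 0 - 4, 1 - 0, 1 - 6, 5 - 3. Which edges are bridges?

The edges on the cycle 1-6-0-1 are not bridges since each lies on that cycle.
But removing 4 - 0 disconnects 4 from 0 — this is a bridge.

0-4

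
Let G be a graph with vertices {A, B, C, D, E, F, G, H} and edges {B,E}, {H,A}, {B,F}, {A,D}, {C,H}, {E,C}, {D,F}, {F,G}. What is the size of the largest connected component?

8

Starting from A we can reach A, B, C, D, E, F, G, H. That is one component of size 8.
The largest has 8 vertices.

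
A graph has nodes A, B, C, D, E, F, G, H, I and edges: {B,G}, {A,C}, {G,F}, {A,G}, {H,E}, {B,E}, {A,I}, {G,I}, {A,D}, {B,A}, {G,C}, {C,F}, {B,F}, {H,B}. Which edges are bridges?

A-D

The edges on the cycle B-A-I-G-B are not bridges since each lies on that cycle.
But removing D-A disconnects D from A — this is a bridge.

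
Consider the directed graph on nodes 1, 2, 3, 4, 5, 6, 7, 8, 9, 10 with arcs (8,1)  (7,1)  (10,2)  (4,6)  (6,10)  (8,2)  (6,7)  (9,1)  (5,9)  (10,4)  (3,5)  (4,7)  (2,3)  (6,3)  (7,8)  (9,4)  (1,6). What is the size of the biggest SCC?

{1, 2, 3, 4, 5, 6, 7, 8, 9, 10} are all mutually reachable — one SCC of size 10.
The largest has 10 vertices.

10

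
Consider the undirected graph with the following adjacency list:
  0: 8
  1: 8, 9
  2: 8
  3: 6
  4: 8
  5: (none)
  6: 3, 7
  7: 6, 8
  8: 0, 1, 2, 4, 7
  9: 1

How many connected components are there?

2

5 is isolated — a component by itself.
Starting from 0 we can reach 0, 1, 2, 3, 4, 6, 7, 8, 9. That is one component of size 9.
Total: 2 components.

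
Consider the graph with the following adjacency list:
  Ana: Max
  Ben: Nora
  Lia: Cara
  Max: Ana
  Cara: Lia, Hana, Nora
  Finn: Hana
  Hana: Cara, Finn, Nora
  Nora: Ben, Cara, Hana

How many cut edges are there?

4

The edges on the cycle Cara-Nora-Hana-Cara are not bridges since each lies on that cycle.
But removing Hana-Finn disconnects Hana from Finn; removing Max-Ana disconnects Max from Ana; removing Cara-Lia disconnects Cara from Lia; removing Nora-Ben disconnects Nora from Ben — these are bridges.
That makes 4 bridges.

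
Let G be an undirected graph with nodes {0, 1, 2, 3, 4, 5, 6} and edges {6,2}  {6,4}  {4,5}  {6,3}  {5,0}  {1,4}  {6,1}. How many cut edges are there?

The edges on the cycle 6-1-4-6 are not bridges since each lies on that cycle.
But removing 6—3 disconnects 6 from 3; removing 4—5 disconnects 4 from 5; removing 6—2 disconnects 6 from 2; removing 5—0 disconnects 5 from 0 — these are bridges.
That makes 4 bridges.

4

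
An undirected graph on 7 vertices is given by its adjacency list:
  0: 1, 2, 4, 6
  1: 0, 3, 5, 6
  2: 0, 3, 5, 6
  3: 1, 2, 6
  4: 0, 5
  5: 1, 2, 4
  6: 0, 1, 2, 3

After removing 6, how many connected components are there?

With 6 gone, the remaining components are: {0, 1, 2, 3, 4, 5}.
That is 1 component.

1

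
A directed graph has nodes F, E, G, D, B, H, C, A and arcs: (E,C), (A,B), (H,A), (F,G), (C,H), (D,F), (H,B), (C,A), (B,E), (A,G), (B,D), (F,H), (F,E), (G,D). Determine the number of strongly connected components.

{A, B, C, D, E, F, G, H} are all mutually reachable — one SCC of size 8.
That gives 1 strongly connected component.

1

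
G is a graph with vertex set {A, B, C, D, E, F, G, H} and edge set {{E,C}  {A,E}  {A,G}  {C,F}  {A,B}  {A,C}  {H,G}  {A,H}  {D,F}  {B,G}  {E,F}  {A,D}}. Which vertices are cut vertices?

A

Removing A increases the component count from 1 to 2, so A is a cut vertex.
By contrast removing F leaves 1 component; it is not a cut vertex. No other vertex is a cut vertex either.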